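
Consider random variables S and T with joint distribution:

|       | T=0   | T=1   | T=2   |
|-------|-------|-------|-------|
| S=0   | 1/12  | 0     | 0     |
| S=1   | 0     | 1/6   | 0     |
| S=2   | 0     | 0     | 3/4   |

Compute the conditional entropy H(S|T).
Marginal P(T) (column sums):
  P(T=0) = 1/12 + 0 + 0 = 1/12
  P(T=1) = 0 + 1/6 + 0 = 1/6
  P(T=2) = 0 + 0 + 3/4 = 3/4

H(S|T) = -Σ P(S,T)·log₂ P(S|T), where P(S|T) = P(S,T) / P(T)
  (cells with P(S,T) = 0 contribute 0)
  (S=0,T=0): P(S|T) = (1/12)/(1/12) = 1;  -(1/12)·log₂(1) = 0.0000
  (S=1,T=1): P(S|T) = (1/6)/(1/6) = 1;  -(1/6)·log₂(1) = 0.0000
  (S=2,T=2): P(S|T) = (3/4)/(3/4) = 1;  -(3/4)·log₂(1) = 0.0000
H(S|T) = 0.0000 + 0.0000 + 0.0000
  = 0.0000 bits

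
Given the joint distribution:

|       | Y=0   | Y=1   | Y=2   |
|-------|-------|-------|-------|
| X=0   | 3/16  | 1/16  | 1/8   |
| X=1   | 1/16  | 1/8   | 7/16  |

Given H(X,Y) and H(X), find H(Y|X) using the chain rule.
From the chain rule: H(X,Y) = H(X) + H(Y|X)
Therefore: H(Y|X) = H(X,Y) - H(X)

H(X,Y) = -[(3/16)·log₂(3/16) + (1/16)·log₂(1/16) + (1/8)·log₂(1/8) + (1/16)·log₂(1/16) + (1/8)·log₂(1/8) + (7/16)·log₂(7/16)]
  = 0.4528 + 0.2500 + 0.3750 + 0.2500 + 0.3750 + 0.5218
  = 2.2246 bits
Marginal P(X) (row sums):
  P(X=0) = 3/16 + 1/16 + 1/8 = 3/8
  P(X=1) = 1/16 + 1/8 + 7/16 = 5/8
H(X) = -[(3/8)·log₂(3/8) + (5/8)·log₂(5/8)]
  = 0.5306 + 0.4238
  = 0.9544 bits

H(Y|X) = 2.2246 - 0.9544 = 1.2702 bits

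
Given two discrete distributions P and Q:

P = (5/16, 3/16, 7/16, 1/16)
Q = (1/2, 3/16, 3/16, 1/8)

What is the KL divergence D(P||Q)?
D(P||Q) = Σ P(i) log₂(P(i)/Q(i))
  i=0: (5/16) × log₂((5/16)/(1/2)) = (5/16) × log₂(5/8) = -0.2119
  i=1: (3/16) × log₂((3/16)/(3/16)) = (3/16) × log₂(1) = 0.0000
  i=2: (7/16) × log₂((7/16)/(3/16)) = (7/16) × log₂(7/3) = 0.5348
  i=3: (1/16) × log₂((1/16)/(1/8)) = (1/16) × log₂(1/2) = -0.0625
D(P||Q) = -0.2119 + 0.0000 + 0.5348 - 0.0625
  = 0.2604 bits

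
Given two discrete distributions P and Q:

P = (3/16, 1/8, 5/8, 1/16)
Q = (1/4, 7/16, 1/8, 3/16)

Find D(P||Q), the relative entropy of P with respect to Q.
D(P||Q) = Σ P(i) log₂(P(i)/Q(i))
  i=0: (3/16) × log₂((3/16)/(1/4)) = (3/16) × log₂(3/4) = -0.0778
  i=1: (1/8) × log₂((1/8)/(7/16)) = (1/8) × log₂(2/7) = -0.2259
  i=2: (5/8) × log₂((5/8)/(1/8)) = (5/8) × log₂(5) = 1.4512
  i=3: (1/16) × log₂((1/16)/(3/16)) = (1/16) × log₂(1/3) = -0.0991
D(P||Q) = -0.0778 - 0.2259 + 1.4512 - 0.0991
  = 1.0484 bits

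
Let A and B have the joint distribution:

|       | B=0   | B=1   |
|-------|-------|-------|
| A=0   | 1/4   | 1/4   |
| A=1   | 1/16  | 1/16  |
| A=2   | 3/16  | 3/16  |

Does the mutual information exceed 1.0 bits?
Marginal P(A) (row sums):
  P(A=0) = 1/4 + 1/4 = 1/2
  P(A=1) = 1/16 + 1/16 = 1/8
  P(A=2) = 3/16 + 3/16 = 3/8
Marginal P(B) (column sums):
  P(B=0) = 1/4 + 1/16 + 3/16 = 1/2
  P(B=1) = 1/4 + 1/16 + 3/16 = 1/2

H(A) = -[(1/2)·log₂(1/2) + (1/8)·log₂(1/8) + (3/8)·log₂(3/8)]
  = 0.5000 + 0.3750 + 0.5306
  = 1.4056 bits
H(B) = -[(1/2)·log₂(1/2) + (1/2)·log₂(1/2)]
  = 0.5000 + 0.5000
  = 1.0000 bits
H(A,B) = -[(1/4)·log₂(1/4) + (1/4)·log₂(1/4) + (1/16)·log₂(1/16) + (1/16)·log₂(1/16) + (3/16)·log₂(3/16) + (3/16)·log₂(3/16)]
  = 0.5000 + 0.5000 + 0.2500 + 0.2500 + 0.4528 + 0.4528
  = 2.4056 bits

I(A;B) = H(A) + H(B) - H(A,B)
  = 1.4056 + 1.0000 - 2.4056
  = 0.0000 bits

No. I(A;B) = 0.0000 bits, which is ≤ 1.0 bits.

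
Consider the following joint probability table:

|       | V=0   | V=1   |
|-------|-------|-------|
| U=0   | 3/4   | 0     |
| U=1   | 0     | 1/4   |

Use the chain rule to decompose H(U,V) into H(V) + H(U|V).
By the chain rule: H(U,V) = H(V) + H(U|V)

Marginal P(V) (column sums):
  P(V=0) = 3/4 + 0 = 3/4
  P(V=1) = 0 + 1/4 = 1/4
H(V) = -[(3/4)·log₂(3/4) + (1/4)·log₂(1/4)]
  = 0.3113 + 0.5000
  = 0.8113 bits
H(U|V) = -Σ P(U,V)·log₂ P(U|V), where P(U|V) = P(U,V) / P(V)
  (cells with P(U,V) = 0 contribute 0)
  (U=0,V=0): P(U|V) = (3/4)/(3/4) = 1;  -(3/4)·log₂(1) = 0.0000
  (U=1,V=1): P(U|V) = (1/4)/(1/4) = 1;  -(1/4)·log₂(1) = 0.0000
H(U|V) = 0.0000 + 0.0000
  = 0.0000 bits

H(U,V) = H(V) + H(U|V) = 0.8113 + 0.0000 = 0.8113 bits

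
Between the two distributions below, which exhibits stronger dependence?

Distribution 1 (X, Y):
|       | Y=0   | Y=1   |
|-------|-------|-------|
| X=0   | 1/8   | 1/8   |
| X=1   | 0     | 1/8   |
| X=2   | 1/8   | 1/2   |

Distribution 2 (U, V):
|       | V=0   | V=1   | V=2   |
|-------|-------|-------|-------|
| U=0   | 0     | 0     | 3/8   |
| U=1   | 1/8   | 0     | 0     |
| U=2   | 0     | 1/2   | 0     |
Distribution 1 (X, Y):
Marginal P(X) (row sums):
  P(X=0) = 1/8 + 1/8 = 1/4
  P(X=1) = 0 + 1/8 = 1/8
  P(X=2) = 1/8 + 1/2 = 5/8
Marginal P(Y) (column sums):
  P(Y=0) = 1/8 + 0 + 1/8 = 1/4
  P(Y=1) = 1/8 + 1/8 + 1/2 = 3/4

H(X) = -[(1/4)·log₂(1/4) + (1/8)·log₂(1/8) + (5/8)·log₂(5/8)]
  = 0.5000 + 0.3750 + 0.4238
  = 1.2988 bits
H(Y) = -[(1/4)·log₂(1/4) + (3/4)·log₂(3/4)]
  = 0.5000 + 0.3113
  = 0.8113 bits
H(X,Y) = -[(1/8)·log₂(1/8) + (1/8)·log₂(1/8) + (1/8)·log₂(1/8) + (1/8)·log₂(1/8) + (1/2)·log₂(1/2)]
  = 0.3750 + 0.3750 + 0.3750 + 0.3750 + 0.5000
  = 2.0000 bits

I(X;Y) = H(X) + H(Y) - H(X,Y)
  = 1.2988 + 0.8113 - 2.0000
  = 0.1101 bits

Distribution 2 (U, V):
Marginal P(U) (row sums):
  P(U=0) = 0 + 0 + 3/8 = 3/8
  P(U=1) = 1/8 + 0 + 0 = 1/8
  P(U=2) = 0 + 1/2 + 0 = 1/2
Marginal P(V) (column sums):
  P(V=0) = 0 + 1/8 + 0 = 1/8
  P(V=1) = 0 + 0 + 1/2 = 1/2
  P(V=2) = 3/8 + 0 + 0 = 3/8

H(U) = -[(3/8)·log₂(3/8) + (1/8)·log₂(1/8) + (1/2)·log₂(1/2)]
  = 0.5306 + 0.3750 + 0.5000
  = 1.4056 bits
H(V) = -[(1/8)·log₂(1/8) + (1/2)·log₂(1/2) + (3/8)·log₂(3/8)]
  = 0.3750 + 0.5000 + 0.5306
  = 1.4056 bits
H(U,V) = -[(3/8)·log₂(3/8) + (1/8)·log₂(1/8) + (1/2)·log₂(1/2)]
  = 0.5306 + 0.3750 + 0.5000
  = 1.4056 bits

I(U;V) = H(U) + H(V) - H(U,V)
  = 1.4056 + 1.4056 - 1.4056
  = 1.4056 bits

I(U;V) = 1.4056 bits > I(X;Y) = 0.1101 bits, so (U, V) has the higher mutual information (stronger dependence).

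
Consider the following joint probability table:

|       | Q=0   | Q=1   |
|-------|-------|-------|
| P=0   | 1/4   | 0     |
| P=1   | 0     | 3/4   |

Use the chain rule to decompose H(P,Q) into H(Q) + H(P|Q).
By the chain rule: H(P,Q) = H(Q) + H(P|Q)

Marginal P(Q) (column sums):
  P(Q=0) = 1/4 + 0 = 1/4
  P(Q=1) = 0 + 3/4 = 3/4
H(Q) = -[(1/4)·log₂(1/4) + (3/4)·log₂(3/4)]
  = 0.5000 + 0.3113
  = 0.8113 bits
H(P|Q) = -Σ P(P,Q)·log₂ P(P|Q), where P(P|Q) = P(P,Q) / P(Q)
  (cells with P(P,Q) = 0 contribute 0)
  (P=0,Q=0): P(P|Q) = (1/4)/(1/4) = 1;  -(1/4)·log₂(1) = 0.0000
  (P=1,Q=1): P(P|Q) = (3/4)/(3/4) = 1;  -(3/4)·log₂(1) = 0.0000
H(P|Q) = 0.0000 + 0.0000
  = 0.0000 bits

H(P,Q) = H(Q) + H(P|Q) = 0.8113 + 0.0000 = 0.8113 bits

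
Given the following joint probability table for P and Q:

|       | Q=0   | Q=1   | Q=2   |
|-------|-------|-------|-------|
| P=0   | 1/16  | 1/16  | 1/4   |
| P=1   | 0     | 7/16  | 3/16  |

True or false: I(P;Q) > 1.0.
Marginal P(P) (row sums):
  P(P=0) = 1/16 + 1/16 + 1/4 = 3/8
  P(P=1) = 0 + 7/16 + 3/16 = 5/8
Marginal P(Q) (column sums):
  P(Q=0) = 1/16 + 0 = 1/16
  P(Q=1) = 1/16 + 7/16 = 1/2
  P(Q=2) = 1/4 + 3/16 = 7/16

H(P) = -[(3/8)·log₂(3/8) + (5/8)·log₂(5/8)]
  = 0.5306 + 0.4238
  = 0.9544 bits
H(Q) = -[(1/16)·log₂(1/16) + (1/2)·log₂(1/2) + (7/16)·log₂(7/16)]
  = 0.2500 + 0.5000 + 0.5218
  = 1.2718 bits
H(P,Q) = -[(1/16)·log₂(1/16) + (1/16)·log₂(1/16) + (1/4)·log₂(1/4) + (7/16)·log₂(7/16) + (3/16)·log₂(3/16)]
  = 0.2500 + 0.2500 + 0.5000 + 0.5218 + 0.4528
  = 1.9746 bits

I(P;Q) = H(P) + H(Q) - H(P,Q)
  = 0.9544 + 1.2718 - 1.9746
  = 0.2516 bits

False. I(P;Q) = 0.2516 bits, which is ≤ 1.0 bits.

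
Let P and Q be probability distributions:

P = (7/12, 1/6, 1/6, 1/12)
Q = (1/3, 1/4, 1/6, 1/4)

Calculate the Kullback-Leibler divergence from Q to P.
D(P||Q) = Σ P(i) log₂(P(i)/Q(i))
  i=0: (7/12) × log₂((7/12)/(1/3)) = (7/12) × log₂(7/4) = 0.4710
  i=1: (1/6) × log₂((1/6)/(1/4)) = (1/6) × log₂(2/3) = -0.0975
  i=2: (1/6) × log₂((1/6)/(1/6)) = (1/6) × log₂(1) = 0.0000
  i=3: (1/12) × log₂((1/12)/(1/4)) = (1/12) × log₂(1/3) = -0.1321
D(P||Q) = 0.4710 - 0.0975 + 0.0000 - 0.1321
  = 0.2414 bits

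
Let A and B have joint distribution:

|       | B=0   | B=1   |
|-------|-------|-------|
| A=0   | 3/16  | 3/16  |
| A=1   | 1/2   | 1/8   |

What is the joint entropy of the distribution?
H(A,B) = -Σ P(A,B) log₂ P(A,B), summed over the non-zero cells:
H(A,B) = -[(3/16)·log₂(3/16) + (3/16)·log₂(3/16) + (1/2)·log₂(1/2) + (1/8)·log₂(1/8)]
  = 0.4528 + 0.4528 + 0.5000 + 0.3750
  = 1.7806 bits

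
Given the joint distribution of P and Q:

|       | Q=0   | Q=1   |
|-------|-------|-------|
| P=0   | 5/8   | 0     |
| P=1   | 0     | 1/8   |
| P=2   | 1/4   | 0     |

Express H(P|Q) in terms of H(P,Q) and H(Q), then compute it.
H(P|Q) = H(P,Q) - H(Q)

Marginal P(Q) (column sums):
  P(Q=0) = 5/8 + 0 + 1/4 = 7/8
  P(Q=1) = 0 + 1/8 + 0 = 1/8

H(P,Q) = -[(5/8)·log₂(5/8) + (1/8)·log₂(1/8) + (1/4)·log₂(1/4)]
  = 0.4238 + 0.3750 + 0.5000
  = 1.2988 bits
H(Q) = -[(7/8)·log₂(7/8) + (1/8)·log₂(1/8)]
  = 0.1686 + 0.3750
  = 0.5436 bits

H(P|Q) = 1.2988 - 0.5436 = 0.7552 bits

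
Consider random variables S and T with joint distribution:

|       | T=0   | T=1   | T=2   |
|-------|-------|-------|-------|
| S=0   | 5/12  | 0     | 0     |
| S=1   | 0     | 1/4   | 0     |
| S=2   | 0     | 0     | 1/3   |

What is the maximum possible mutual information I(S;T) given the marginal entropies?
The upper bound on mutual information is I(S;T) ≤ min(H(S), H(T)).

Marginal P(S) (row sums):
  P(S=0) = 5/12 + 0 + 0 = 5/12
  P(S=1) = 0 + 1/4 + 0 = 1/4
  P(S=2) = 0 + 0 + 1/3 = 1/3
Marginal P(T) (column sums):
  P(T=0) = 5/12 + 0 + 0 = 5/12
  P(T=1) = 0 + 1/4 + 0 = 1/4
  P(T=2) = 0 + 0 + 1/3 = 1/3

H(S) = -[(5/12)·log₂(5/12) + (1/4)·log₂(1/4) + (1/3)·log₂(1/3)]
  = 0.5263 + 0.5000 + 0.5283
  = 1.5546 bits
H(T) = -[(5/12)·log₂(5/12) + (1/4)·log₂(1/4) + (1/3)·log₂(1/3)]
  = 0.5263 + 0.5000 + 0.5283
  = 1.5546 bits

Maximum possible I(S;T) = min(1.5546, 1.5546) = 1.5546 bits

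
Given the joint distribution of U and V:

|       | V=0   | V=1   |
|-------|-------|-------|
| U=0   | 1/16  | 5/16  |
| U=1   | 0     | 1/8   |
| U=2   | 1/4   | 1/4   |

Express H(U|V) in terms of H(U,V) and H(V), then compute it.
H(U|V) = H(U,V) - H(V)

Marginal P(V) (column sums):
  P(V=0) = 1/16 + 0 + 1/4 = 5/16
  P(V=1) = 5/16 + 1/8 + 1/4 = 11/16

H(U,V) = -[(1/16)·log₂(1/16) + (5/16)·log₂(5/16) + (1/8)·log₂(1/8) + (1/4)·log₂(1/4) + (1/4)·log₂(1/4)]
  = 0.2500 + 0.5244 + 0.3750 + 0.5000 + 0.5000
  = 2.1494 bits
H(V) = -[(5/16)·log₂(5/16) + (11/16)·log₂(11/16)]
  = 0.5244 + 0.3716
  = 0.8960 bits

H(U|V) = 2.1494 - 0.8960 = 1.2534 bits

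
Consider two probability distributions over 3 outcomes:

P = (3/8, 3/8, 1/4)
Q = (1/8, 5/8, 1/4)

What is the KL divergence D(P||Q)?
D(P||Q) = Σ P(i) log₂(P(i)/Q(i))
  i=0: (3/8) × log₂((3/8)/(1/8)) = (3/8) × log₂(3) = 0.5944
  i=1: (3/8) × log₂((3/8)/(5/8)) = (3/8) × log₂(3/5) = -0.2764
  i=2: (1/4) × log₂((1/4)/(1/4)) = (1/4) × log₂(1) = 0.0000
D(P||Q) = 0.5944 - 0.2764 + 0.0000
  = 0.3180 bits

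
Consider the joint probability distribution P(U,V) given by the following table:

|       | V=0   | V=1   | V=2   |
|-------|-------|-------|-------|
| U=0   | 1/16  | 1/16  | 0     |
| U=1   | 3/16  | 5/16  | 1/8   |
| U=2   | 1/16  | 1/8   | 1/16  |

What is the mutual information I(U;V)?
Marginal P(U) (row sums):
  P(U=0) = 1/16 + 1/16 + 0 = 1/8
  P(U=1) = 3/16 + 5/16 + 1/8 = 5/8
  P(U=2) = 1/16 + 1/8 + 1/16 = 1/4
Marginal P(V) (column sums):
  P(V=0) = 1/16 + 3/16 + 1/16 = 5/16
  P(V=1) = 1/16 + 5/16 + 1/8 = 1/2
  P(V=2) = 0 + 1/8 + 1/16 = 3/16

H(U) = -[(1/8)·log₂(1/8) + (5/8)·log₂(5/8) + (1/4)·log₂(1/4)]
  = 0.3750 + 0.4238 + 0.5000
  = 1.2988 bits
H(V) = -[(5/16)·log₂(5/16) + (1/2)·log₂(1/2) + (3/16)·log₂(3/16)]
  = 0.5244 + 0.5000 + 0.4528
  = 1.4772 bits
H(U,V) = -[(1/16)·log₂(1/16) + (1/16)·log₂(1/16) + (3/16)·log₂(3/16) + (5/16)·log₂(5/16) + (1/8)·log₂(1/8) + (1/16)·log₂(1/16) + (1/8)·log₂(1/8) + (1/16)·log₂(1/16)]
  = 0.2500 + 0.2500 + 0.4528 + 0.5244 + 0.3750 + 0.2500 + 0.3750 + 0.2500
  = 2.7272 bits

I(U;V) = H(U) + H(V) - H(U,V)
  = 1.2988 + 1.4772 - 2.7272
  = 0.0488 bits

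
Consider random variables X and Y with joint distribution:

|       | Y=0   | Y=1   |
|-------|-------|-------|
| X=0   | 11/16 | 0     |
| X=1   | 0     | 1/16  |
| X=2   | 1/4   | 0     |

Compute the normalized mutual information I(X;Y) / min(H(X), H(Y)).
Marginal P(X) (row sums):
  P(X=0) = 11/16 + 0 = 11/16
  P(X=1) = 0 + 1/16 = 1/16
  P(X=2) = 1/4 + 0 = 1/4
Marginal P(Y) (column sums):
  P(Y=0) = 11/16 + 0 + 1/4 = 15/16
  P(Y=1) = 0 + 1/16 + 0 = 1/16

H(X) = -[(11/16)·log₂(11/16) + (1/16)·log₂(1/16) + (1/4)·log₂(1/4)]
  = 0.3716 + 0.2500 + 0.5000
  = 1.1216 bits
H(Y) = -[(15/16)·log₂(15/16) + (1/16)·log₂(1/16)]
  = 0.0873 + 0.2500
  = 0.3373 bits
H(X,Y) = -[(11/16)·log₂(11/16) + (1/16)·log₂(1/16) + (1/4)·log₂(1/4)]
  = 0.3716 + 0.2500 + 0.5000
  = 1.1216 bits

I(X;Y) = H(X) + H(Y) - H(X,Y)
  = 1.1216 + 0.3373 - 1.1216
  = 0.3373 bits

min(H(X), H(Y)) = min(1.1216, 0.3373) = 0.3373 bits
Normalized MI = 0.3373 / 0.3373 = 1.0000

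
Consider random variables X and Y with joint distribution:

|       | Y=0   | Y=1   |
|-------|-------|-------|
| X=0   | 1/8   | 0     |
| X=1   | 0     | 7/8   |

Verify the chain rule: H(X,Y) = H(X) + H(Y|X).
Left side:
H(X,Y) = -[(1/8)·log₂(1/8) + (7/8)·log₂(7/8)]
  = 0.3750 + 0.1686
  = 0.5436 bits

Right side:
Marginal P(X) (row sums):
  P(X=0) = 1/8 + 0 = 1/8
  P(X=1) = 0 + 7/8 = 7/8
H(X) = -[(1/8)·log₂(1/8) + (7/8)·log₂(7/8)]
  = 0.3750 + 0.1686
  = 0.5436 bits
H(Y|X) = -Σ P(X,Y)·log₂ P(Y|X), where P(Y|X) = P(X,Y) / P(X)
  (cells with P(X,Y) = 0 contribute 0)
  (X=0,Y=0): P(Y|X) = (1/8)/(1/8) = 1;  -(1/8)·log₂(1) = 0.0000
  (X=1,Y=1): P(Y|X) = (7/8)/(7/8) = 1;  -(7/8)·log₂(1) = 0.0000
H(Y|X) = 0.0000 + 0.0000
  = 0.0000 bits
H(X) + H(Y|X) = 0.5436 + 0.0000 = 0.5436 bits

Both sides equal 0.5436 bits, so the chain rule holds ✓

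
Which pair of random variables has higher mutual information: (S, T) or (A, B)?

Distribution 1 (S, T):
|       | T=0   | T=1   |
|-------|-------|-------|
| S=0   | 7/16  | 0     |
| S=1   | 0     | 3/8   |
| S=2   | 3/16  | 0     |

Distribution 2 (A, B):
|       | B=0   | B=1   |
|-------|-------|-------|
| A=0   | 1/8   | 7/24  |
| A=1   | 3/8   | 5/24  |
Distribution 1 (S, T):
Marginal P(S) (row sums):
  P(S=0) = 7/16 + 0 = 7/16
  P(S=1) = 0 + 3/8 = 3/8
  P(S=2) = 3/16 + 0 = 3/16
Marginal P(T) (column sums):
  P(T=0) = 7/16 + 0 + 3/16 = 5/8
  P(T=1) = 0 + 3/8 + 0 = 3/8

H(S) = -[(7/16)·log₂(7/16) + (3/8)·log₂(3/8) + (3/16)·log₂(3/16)]
  = 0.5218 + 0.5306 + 0.4528
  = 1.5052 bits
H(T) = -[(5/8)·log₂(5/8) + (3/8)·log₂(3/8)]
  = 0.4238 + 0.5306
  = 0.9544 bits
H(S,T) = -[(7/16)·log₂(7/16) + (3/8)·log₂(3/8) + (3/16)·log₂(3/16)]
  = 0.5218 + 0.5306 + 0.4528
  = 1.5052 bits

I(S;T) = H(S) + H(T) - H(S,T)
  = 1.5052 + 0.9544 - 1.5052
  = 0.9544 bits

Distribution 2 (A, B):
Marginal P(A) (row sums):
  P(A=0) = 1/8 + 7/24 = 5/12
  P(A=1) = 3/8 + 5/24 = 7/12
Marginal P(B) (column sums):
  P(B=0) = 1/8 + 3/8 = 1/2
  P(B=1) = 7/24 + 5/24 = 1/2

H(A) = -[(5/12)·log₂(5/12) + (7/12)·log₂(7/12)]
  = 0.5263 + 0.4536
  = 0.9799 bits
H(B) = -[(1/2)·log₂(1/2) + (1/2)·log₂(1/2)]
  = 0.5000 + 0.5000
  = 1.0000 bits
H(A,B) = -[(1/8)·log₂(1/8) + (7/24)·log₂(7/24) + (3/8)·log₂(3/8) + (5/24)·log₂(5/24)]
  = 0.3750 + 0.5185 + 0.5306 + 0.4715
  = 1.8956 bits

I(A;B) = H(A) + H(B) - H(A,B)
  = 0.9799 + 1.0000 - 1.8956
  = 0.0843 bits

I(S;T) = 0.9544 bits > I(A;B) = 0.0843 bits, so (S, T) has the higher mutual information (stronger dependence).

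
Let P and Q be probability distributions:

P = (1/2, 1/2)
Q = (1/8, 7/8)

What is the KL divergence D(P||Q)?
D(P||Q) = Σ P(i) log₂(P(i)/Q(i))
  i=0: (1/2) × log₂((1/2)/(1/8)) = (1/2) × log₂(4) = 1.0000
  i=1: (1/2) × log₂((1/2)/(7/8)) = (1/2) × log₂(4/7) = -0.4037
D(P||Q) = 1.0000 - 0.4037
  = 0.5963 bits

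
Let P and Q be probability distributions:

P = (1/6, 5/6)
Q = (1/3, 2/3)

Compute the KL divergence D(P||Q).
D(P||Q) = Σ P(i) log₂(P(i)/Q(i))
  i=0: (1/6) × log₂((1/6)/(1/3)) = (1/6) × log₂(1/2) = -0.1667
  i=1: (5/6) × log₂((5/6)/(2/3)) = (5/6) × log₂(5/4) = 0.2683
D(P||Q) = -0.1667 + 0.2683
  = 0.1016 bits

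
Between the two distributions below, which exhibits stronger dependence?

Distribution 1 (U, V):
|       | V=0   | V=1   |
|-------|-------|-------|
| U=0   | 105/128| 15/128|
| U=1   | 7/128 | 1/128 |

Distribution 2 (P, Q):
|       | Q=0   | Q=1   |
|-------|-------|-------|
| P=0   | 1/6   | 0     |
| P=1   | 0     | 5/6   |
Distribution 1 (U, V):
Marginal P(U) (row sums):
  P(U=0) = 105/128 + 15/128 = 15/16
  P(U=1) = 7/128 + 1/128 = 1/16
Marginal P(V) (column sums):
  P(V=0) = 105/128 + 7/128 = 7/8
  P(V=1) = 15/128 + 1/128 = 1/8

H(U) = -[(15/16)·log₂(15/16) + (1/16)·log₂(1/16)]
  = 0.0873 + 0.2500
  = 0.3373 bits
H(V) = -[(7/8)·log₂(7/8) + (1/8)·log₂(1/8)]
  = 0.1686 + 0.3750
  = 0.5436 bits
H(U,V) = -[(105/128)·log₂(105/128) + (15/128)·log₂(15/128) + (7/128)·log₂(7/128) + (1/128)·log₂(1/128)]
  = 0.2344 + 0.3625 + 0.2293 + 0.0547
  = 0.8809 bits

I(U;V) = H(U) + H(V) - H(U,V)
  = 0.3373 + 0.5436 - 0.8809
  = 0.0000 bits

Distribution 2 (P, Q):
Marginal P(P) (row sums):
  P(P=0) = 1/6 + 0 = 1/6
  P(P=1) = 0 + 5/6 = 5/6
Marginal P(Q) (column sums):
  P(Q=0) = 1/6 + 0 = 1/6
  P(Q=1) = 0 + 5/6 = 5/6

H(P) = -[(1/6)·log₂(1/6) + (5/6)·log₂(5/6)]
  = 0.4308 + 0.2192
  = 0.6500 bits
H(Q) = -[(1/6)·log₂(1/6) + (5/6)·log₂(5/6)]
  = 0.4308 + 0.2192
  = 0.6500 bits
H(P,Q) = -[(1/6)·log₂(1/6) + (5/6)·log₂(5/6)]
  = 0.4308 + 0.2192
  = 0.6500 bits

I(P;Q) = H(P) + H(Q) - H(P,Q)
  = 0.6500 + 0.6500 - 0.6500
  = 0.6500 bits

I(P;Q) = 0.6500 bits > I(U;V) = 0.0000 bits, so (P, Q) has the higher mutual information (stronger dependence).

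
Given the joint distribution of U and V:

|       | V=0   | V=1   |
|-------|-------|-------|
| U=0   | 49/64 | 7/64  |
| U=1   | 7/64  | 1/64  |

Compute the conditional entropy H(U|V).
Marginal P(V) (column sums):
  P(V=0) = 49/64 + 7/64 = 7/8
  P(V=1) = 7/64 + 1/64 = 1/8

H(U|V) = -Σ P(U,V)·log₂ P(U|V), where P(U|V) = P(U,V) / P(V)
  (U=0,V=0): P(U|V) = (49/64)/(7/8) = 7/8;  -(49/64)·log₂(7/8) = 0.1475
  (U=0,V=1): P(U|V) = (7/64)/(1/8) = 7/8;  -(7/64)·log₂(7/8) = 0.0211
  (U=1,V=0): P(U|V) = (7/64)/(7/8) = 1/8;  -(7/64)·log₂(1/8) = 0.3281
  (U=1,V=1): P(U|V) = (1/64)/(1/8) = 1/8;  -(1/64)·log₂(1/8) = 0.0469
H(U|V) = 0.1475 + 0.0211 + 0.3281 + 0.0469
  = 0.5436 bits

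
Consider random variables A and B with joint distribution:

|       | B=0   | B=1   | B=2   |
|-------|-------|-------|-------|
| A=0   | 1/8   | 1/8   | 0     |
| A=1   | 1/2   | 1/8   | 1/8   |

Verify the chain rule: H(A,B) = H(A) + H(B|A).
Left side:
H(A,B) = -[(1/8)·log₂(1/8) + (1/8)·log₂(1/8) + (1/2)·log₂(1/2) + (1/8)·log₂(1/8) + (1/8)·log₂(1/8)]
  = 0.3750 + 0.3750 + 0.5000 + 0.3750 + 0.3750
  = 2.0000 bits

Right side:
Marginal P(A) (row sums):
  P(A=0) = 1/8 + 1/8 + 0 = 1/4
  P(A=1) = 1/2 + 1/8 + 1/8 = 3/4
H(A) = -[(1/4)·log₂(1/4) + (3/4)·log₂(3/4)]
  = 0.5000 + 0.3113
  = 0.8113 bits
H(B|A) = -Σ P(A,B)·log₂ P(B|A), where P(B|A) = P(A,B) / P(A)
  (cells with P(A,B) = 0 contribute 0)
  (A=0,B=0): P(B|A) = (1/8)/(1/4) = 1/2;  -(1/8)·log₂(1/2) = 0.1250
  (A=0,B=1): P(B|A) = (1/8)/(1/4) = 1/2;  -(1/8)·log₂(1/2) = 0.1250
  (A=1,B=0): P(B|A) = (1/2)/(3/4) = 2/3;  -(1/2)·log₂(2/3) = 0.2925
  (A=1,B=1): P(B|A) = (1/8)/(3/4) = 1/6;  -(1/8)·log₂(1/6) = 0.3231
  (A=1,B=2): P(B|A) = (1/8)/(3/4) = 1/6;  -(1/8)·log₂(1/6) = 0.3231
H(B|A) = 0.1250 + 0.1250 + 0.2925 + 0.3231 + 0.3231
  = 1.1887 bits
H(A) + H(B|A) = 0.8113 + 1.1887 = 2.0000 bits

Both sides equal 2.0000 bits, so the chain rule holds ✓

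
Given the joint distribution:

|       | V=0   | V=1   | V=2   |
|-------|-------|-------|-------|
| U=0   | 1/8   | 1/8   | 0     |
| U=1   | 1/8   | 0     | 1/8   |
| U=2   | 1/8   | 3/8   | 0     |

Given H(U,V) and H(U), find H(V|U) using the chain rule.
From the chain rule: H(U,V) = H(U) + H(V|U)
Therefore: H(V|U) = H(U,V) - H(U)

H(U,V) = -[(1/8)·log₂(1/8) + (1/8)·log₂(1/8) + (1/8)·log₂(1/8) + (1/8)·log₂(1/8) + (1/8)·log₂(1/8) + (3/8)·log₂(3/8)]
  = 0.3750 + 0.3750 + 0.3750 + 0.3750 + 0.3750 + 0.5306
  = 2.4056 bits
Marginal P(U) (row sums):
  P(U=0) = 1/8 + 1/8 + 0 = 1/4
  P(U=1) = 1/8 + 0 + 1/8 = 1/4
  P(U=2) = 1/8 + 3/8 + 0 = 1/2
H(U) = -[(1/4)·log₂(1/4) + (1/4)·log₂(1/4) + (1/2)·log₂(1/2)]
  = 0.5000 + 0.5000 + 0.5000
  = 1.5000 bits

H(V|U) = 2.4056 - 1.5000 = 0.9056 bits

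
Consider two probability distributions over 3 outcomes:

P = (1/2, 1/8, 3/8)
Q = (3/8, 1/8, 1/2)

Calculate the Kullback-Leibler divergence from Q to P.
D(P||Q) = Σ P(i) log₂(P(i)/Q(i))
  i=0: (1/2) × log₂((1/2)/(3/8)) = (1/2) × log₂(4/3) = 0.2075
  i=1: (1/8) × log₂((1/8)/(1/8)) = (1/8) × log₂(1) = 0.0000
  i=2: (3/8) × log₂((3/8)/(1/2)) = (3/8) × log₂(3/4) = -0.1556
D(P||Q) = 0.2075 + 0.0000 - 0.1556
  = 0.0519 bits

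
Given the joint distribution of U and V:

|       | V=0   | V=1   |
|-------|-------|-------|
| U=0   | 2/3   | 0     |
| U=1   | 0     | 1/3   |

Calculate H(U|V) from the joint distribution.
Marginal P(V) (column sums):
  P(V=0) = 2/3 + 0 = 2/3
  P(V=1) = 0 + 1/3 = 1/3

H(U|V) = -Σ P(U,V)·log₂ P(U|V), where P(U|V) = P(U,V) / P(V)
  (cells with P(U,V) = 0 contribute 0)
  (U=0,V=0): P(U|V) = (2/3)/(2/3) = 1;  -(2/3)·log₂(1) = 0.0000
  (U=1,V=1): P(U|V) = (1/3)/(1/3) = 1;  -(1/3)·log₂(1) = 0.0000
H(U|V) = 0.0000 + 0.0000
  = 0.0000 bits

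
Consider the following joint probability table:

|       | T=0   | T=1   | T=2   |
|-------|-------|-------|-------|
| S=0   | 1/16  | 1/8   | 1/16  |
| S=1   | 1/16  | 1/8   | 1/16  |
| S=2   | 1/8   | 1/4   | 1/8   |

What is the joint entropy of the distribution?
H(S,T) = -Σ P(S,T) log₂ P(S,T), summed over the non-zero cells:
H(S,T) = -[(1/16)·log₂(1/16) + (1/8)·log₂(1/8) + (1/16)·log₂(1/16) + (1/16)·log₂(1/16) + (1/8)·log₂(1/8) + (1/16)·log₂(1/16) + (1/8)·log₂(1/8) + (1/4)·log₂(1/4) + (1/8)·log₂(1/8)]
  = 0.2500 + 0.3750 + 0.2500 + 0.2500 + 0.3750 + 0.2500 + 0.3750 + 0.5000 + 0.3750
  = 3.0000 bits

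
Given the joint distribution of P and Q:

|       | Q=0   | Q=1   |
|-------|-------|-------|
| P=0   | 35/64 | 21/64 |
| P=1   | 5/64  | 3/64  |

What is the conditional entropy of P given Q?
Marginal P(Q) (column sums):
  P(Q=0) = 35/64 + 5/64 = 5/8
  P(Q=1) = 21/64 + 3/64 = 3/8

H(P|Q) = -Σ P(P,Q)·log₂ P(P|Q), where P(P|Q) = P(P,Q) / P(Q)
  (P=0,Q=0): P(P|Q) = (35/64)/(5/8) = 7/8;  -(35/64)·log₂(7/8) = 0.1054
  (P=0,Q=1): P(P|Q) = (21/64)/(3/8) = 7/8;  -(21/64)·log₂(7/8) = 0.0632
  (P=1,Q=0): P(P|Q) = (5/64)/(5/8) = 1/8;  -(5/64)·log₂(1/8) = 0.2344
  (P=1,Q=1): P(P|Q) = (3/64)/(3/8) = 1/8;  -(3/64)·log₂(1/8) = 0.1406
H(P|Q) = 0.1054 + 0.0632 + 0.2344 + 0.1406
  = 0.5436 bits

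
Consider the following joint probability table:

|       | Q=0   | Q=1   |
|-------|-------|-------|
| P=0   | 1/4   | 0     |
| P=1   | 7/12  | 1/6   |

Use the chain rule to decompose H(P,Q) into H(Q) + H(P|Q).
By the chain rule: H(P,Q) = H(Q) + H(P|Q)

Marginal P(Q) (column sums):
  P(Q=0) = 1/4 + 7/12 = 5/6
  P(Q=1) = 0 + 1/6 = 1/6
H(Q) = -[(5/6)·log₂(5/6) + (1/6)·log₂(1/6)]
  = 0.2192 + 0.4308
  = 0.6500 bits
H(P|Q) = -Σ P(P,Q)·log₂ P(P|Q), where P(P|Q) = P(P,Q) / P(Q)
  (cells with P(P,Q) = 0 contribute 0)
  (P=0,Q=0): P(P|Q) = (1/4)/(5/6) = 3/10;  -(1/4)·log₂(3/10) = 0.4342
  (P=1,Q=0): P(P|Q) = (7/12)/(5/6) = 7/10;  -(7/12)·log₂(7/10) = 0.3002
  (P=1,Q=1): P(P|Q) = (1/6)/(1/6) = 1;  -(1/6)·log₂(1) = 0.0000
H(P|Q) = 0.4342 + 0.3002 + 0.0000
  = 0.7344 bits

H(P,Q) = H(Q) + H(P|Q) = 0.6500 + 0.7344 = 1.3844 bits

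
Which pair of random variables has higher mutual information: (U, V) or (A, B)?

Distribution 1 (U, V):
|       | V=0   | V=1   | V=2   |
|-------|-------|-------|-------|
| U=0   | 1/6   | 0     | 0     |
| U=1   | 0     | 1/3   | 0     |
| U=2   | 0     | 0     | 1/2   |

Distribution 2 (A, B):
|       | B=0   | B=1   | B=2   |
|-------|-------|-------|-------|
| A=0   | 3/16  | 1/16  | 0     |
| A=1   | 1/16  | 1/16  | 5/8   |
Distribution 1 (U, V):
Marginal P(U) (row sums):
  P(U=0) = 1/6 + 0 + 0 = 1/6
  P(U=1) = 0 + 1/3 + 0 = 1/3
  P(U=2) = 0 + 0 + 1/2 = 1/2
Marginal P(V) (column sums):
  P(V=0) = 1/6 + 0 + 0 = 1/6
  P(V=1) = 0 + 1/3 + 0 = 1/3
  P(V=2) = 0 + 0 + 1/2 = 1/2

H(U) = -[(1/6)·log₂(1/6) + (1/3)·log₂(1/3) + (1/2)·log₂(1/2)]
  = 0.4308 + 0.5283 + 0.5000
  = 1.4591 bits
H(V) = -[(1/6)·log₂(1/6) + (1/3)·log₂(1/3) + (1/2)·log₂(1/2)]
  = 0.4308 + 0.5283 + 0.5000
  = 1.4591 bits
H(U,V) = -[(1/6)·log₂(1/6) + (1/3)·log₂(1/3) + (1/2)·log₂(1/2)]
  = 0.4308 + 0.5283 + 0.5000
  = 1.4591 bits

I(U;V) = H(U) + H(V) - H(U,V)
  = 1.4591 + 1.4591 - 1.4591
  = 1.4591 bits

Distribution 2 (A, B):
Marginal P(A) (row sums):
  P(A=0) = 3/16 + 1/16 + 0 = 1/4
  P(A=1) = 1/16 + 1/16 + 5/8 = 3/4
Marginal P(B) (column sums):
  P(B=0) = 3/16 + 1/16 = 1/4
  P(B=1) = 1/16 + 1/16 = 1/8
  P(B=2) = 0 + 5/8 = 5/8

H(A) = -[(1/4)·log₂(1/4) + (3/4)·log₂(3/4)]
  = 0.5000 + 0.3113
  = 0.8113 bits
H(B) = -[(1/4)·log₂(1/4) + (1/8)·log₂(1/8) + (5/8)·log₂(5/8)]
  = 0.5000 + 0.3750 + 0.4238
  = 1.2988 bits
H(A,B) = -[(3/16)·log₂(3/16) + (1/16)·log₂(1/16) + (1/16)·log₂(1/16) + (1/16)·log₂(1/16) + (5/8)·log₂(5/8)]
  = 0.4528 + 0.2500 + 0.2500 + 0.2500 + 0.4238
  = 1.6266 bits

I(A;B) = H(A) + H(B) - H(A,B)
  = 0.8113 + 1.2988 - 1.6266
  = 0.4835 bits

I(U;V) = 1.4591 bits > I(A;B) = 0.4835 bits, so (U, V) has the higher mutual information (stronger dependence).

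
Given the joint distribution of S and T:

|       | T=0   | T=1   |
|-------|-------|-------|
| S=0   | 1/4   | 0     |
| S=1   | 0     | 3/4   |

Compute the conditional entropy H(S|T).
Marginal P(T) (column sums):
  P(T=0) = 1/4 + 0 = 1/4
  P(T=1) = 0 + 3/4 = 3/4

H(S|T) = -Σ P(S,T)·log₂ P(S|T), where P(S|T) = P(S,T) / P(T)
  (cells with P(S,T) = 0 contribute 0)
  (S=0,T=0): P(S|T) = (1/4)/(1/4) = 1;  -(1/4)·log₂(1) = 0.0000
  (S=1,T=1): P(S|T) = (3/4)/(3/4) = 1;  -(3/4)·log₂(1) = 0.0000
H(S|T) = 0.0000 + 0.0000
  = 0.0000 bits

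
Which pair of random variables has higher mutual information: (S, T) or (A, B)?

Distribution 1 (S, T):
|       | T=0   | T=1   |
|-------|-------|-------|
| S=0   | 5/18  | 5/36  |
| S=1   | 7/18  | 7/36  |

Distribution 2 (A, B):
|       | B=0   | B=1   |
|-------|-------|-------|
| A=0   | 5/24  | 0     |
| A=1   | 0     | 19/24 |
Distribution 1 (S, T):
Marginal P(S) (row sums):
  P(S=0) = 5/18 + 5/36 = 5/12
  P(S=1) = 7/18 + 7/36 = 7/12
Marginal P(T) (column sums):
  P(T=0) = 5/18 + 7/18 = 2/3
  P(T=1) = 5/36 + 7/36 = 1/3

H(S) = -[(5/12)·log₂(5/12) + (7/12)·log₂(7/12)]
  = 0.5263 + 0.4536
  = 0.9799 bits
H(T) = -[(2/3)·log₂(2/3) + (1/3)·log₂(1/3)]
  = 0.3900 + 0.5283
  = 0.9183 bits
H(S,T) = -[(5/18)·log₂(5/18) + (5/36)·log₂(5/36) + (7/18)·log₂(7/18) + (7/36)·log₂(7/36)]
  = 0.5133 + 0.3956 + 0.5299 + 0.4594
  = 1.8982 bits

I(S;T) = H(S) + H(T) - H(S,T)
  = 0.9799 + 0.9183 - 1.8982
  = 0.0000 bits

Distribution 2 (A, B):
Marginal P(A) (row sums):
  P(A=0) = 5/24 + 0 = 5/24
  P(A=1) = 0 + 19/24 = 19/24
Marginal P(B) (column sums):
  P(B=0) = 5/24 + 0 = 5/24
  P(B=1) = 0 + 19/24 = 19/24

H(A) = -[(5/24)·log₂(5/24) + (19/24)·log₂(19/24)]
  = 0.4715 + 0.2668
  = 0.7383 bits
H(B) = -[(5/24)·log₂(5/24) + (19/24)·log₂(19/24)]
  = 0.4715 + 0.2668
  = 0.7383 bits
H(A,B) = -[(5/24)·log₂(5/24) + (19/24)·log₂(19/24)]
  = 0.4715 + 0.2668
  = 0.7383 bits

I(A;B) = H(A) + H(B) - H(A,B)
  = 0.7383 + 0.7383 - 0.7383
  = 0.7383 bits

I(A;B) = 0.7383 bits > I(S;T) = 0.0000 bits, so (A, B) has the higher mutual information (stronger dependence).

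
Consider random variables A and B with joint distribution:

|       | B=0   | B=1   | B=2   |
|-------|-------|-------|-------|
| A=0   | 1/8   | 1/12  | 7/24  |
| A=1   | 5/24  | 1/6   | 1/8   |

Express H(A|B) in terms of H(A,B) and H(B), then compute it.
H(A|B) = H(A,B) - H(B)

Marginal P(B) (column sums):
  P(B=0) = 1/8 + 5/24 = 1/3
  P(B=1) = 1/12 + 1/6 = 1/4
  P(B=2) = 7/24 + 1/8 = 5/12

H(A,B) = -[(1/8)·log₂(1/8) + (1/12)·log₂(1/12) + (7/24)·log₂(7/24) + (5/24)·log₂(5/24) + (1/6)·log₂(1/6) + (1/8)·log₂(1/8)]
  = 0.3750 + 0.2987 + 0.5185 + 0.4715 + 0.4308 + 0.3750
  = 2.4695 bits
H(B) = -[(1/3)·log₂(1/3) + (1/4)·log₂(1/4) + (5/12)·log₂(5/12)]
  = 0.5283 + 0.5000 + 0.5263
  = 1.5546 bits

H(A|B) = 2.4695 - 1.5546 = 0.9149 bits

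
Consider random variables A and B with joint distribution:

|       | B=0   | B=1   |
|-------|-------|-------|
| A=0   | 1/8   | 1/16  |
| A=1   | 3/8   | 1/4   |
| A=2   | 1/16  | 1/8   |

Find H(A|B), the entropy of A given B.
Marginal P(B) (column sums):
  P(B=0) = 1/8 + 3/8 + 1/16 = 9/16
  P(B=1) = 1/16 + 1/4 + 1/8 = 7/16

H(A|B) = -Σ P(A,B)·log₂ P(A|B), where P(A|B) = P(A,B) / P(B)
  (A=0,B=0): P(A|B) = (1/8)/(9/16) = 2/9;  -(1/8)·log₂(2/9) = 0.2712
  (A=0,B=1): P(A|B) = (1/16)/(7/16) = 1/7;  -(1/16)·log₂(1/7) = 0.1755
  (A=1,B=0): P(A|B) = (3/8)/(9/16) = 2/3;  -(3/8)·log₂(2/3) = 0.2194
  (A=1,B=1): P(A|B) = (1/4)/(7/16) = 4/7;  -(1/4)·log₂(4/7) = 0.2018
  (A=2,B=0): P(A|B) = (1/16)/(9/16) = 1/9;  -(1/16)·log₂(1/9) = 0.1981
  (A=2,B=1): P(A|B) = (1/8)/(7/16) = 2/7;  -(1/8)·log₂(2/7) = 0.2259
H(A|B) = 0.2712 + 0.1755 + 0.2194 + 0.2018 + 0.1981 + 0.2259
  = 1.2919 bits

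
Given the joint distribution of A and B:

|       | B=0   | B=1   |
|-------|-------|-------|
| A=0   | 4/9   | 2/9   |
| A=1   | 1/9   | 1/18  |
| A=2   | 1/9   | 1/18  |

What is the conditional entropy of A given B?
Marginal P(B) (column sums):
  P(B=0) = 4/9 + 1/9 + 1/9 = 2/3
  P(B=1) = 2/9 + 1/18 + 1/18 = 1/3

H(A|B) = -Σ P(A,B)·log₂ P(A|B), where P(A|B) = P(A,B) / P(B)
  (A=0,B=0): P(A|B) = (4/9)/(2/3) = 2/3;  -(4/9)·log₂(2/3) = 0.2600
  (A=0,B=1): P(A|B) = (2/9)/(1/3) = 2/3;  -(2/9)·log₂(2/3) = 0.1300
  (A=1,B=0): P(A|B) = (1/9)/(2/3) = 1/6;  -(1/9)·log₂(1/6) = 0.2872
  (A=1,B=1): P(A|B) = (1/18)/(1/3) = 1/6;  -(1/18)·log₂(1/6) = 0.1436
  (A=2,B=0): P(A|B) = (1/9)/(2/3) = 1/6;  -(1/9)·log₂(1/6) = 0.2872
  (A=2,B=1): P(A|B) = (1/18)/(1/3) = 1/6;  -(1/18)·log₂(1/6) = 0.1436
H(A|B) = 0.2600 + 0.1300 + 0.2872 + 0.1436 + 0.2872 + 0.1436
  = 1.2516 bits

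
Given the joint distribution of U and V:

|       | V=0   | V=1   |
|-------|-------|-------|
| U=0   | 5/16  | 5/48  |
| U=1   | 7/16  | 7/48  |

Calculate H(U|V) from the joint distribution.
Marginal P(V) (column sums):
  P(V=0) = 5/16 + 7/16 = 3/4
  P(V=1) = 5/48 + 7/48 = 1/4

H(U|V) = -Σ P(U,V)·log₂ P(U|V), where P(U|V) = P(U,V) / P(V)
  (U=0,V=0): P(U|V) = (5/16)/(3/4) = 5/12;  -(5/16)·log₂(5/12) = 0.3947
  (U=0,V=1): P(U|V) = (5/48)/(1/4) = 5/12;  -(5/48)·log₂(5/12) = 0.1316
  (U=1,V=0): P(U|V) = (7/16)/(3/4) = 7/12;  -(7/16)·log₂(7/12) = 0.3402
  (U=1,V=1): P(U|V) = (7/48)/(1/4) = 7/12;  -(7/48)·log₂(7/12) = 0.1134
H(U|V) = 0.3947 + 0.1316 + 0.3402 + 0.1134
  = 0.9799 bits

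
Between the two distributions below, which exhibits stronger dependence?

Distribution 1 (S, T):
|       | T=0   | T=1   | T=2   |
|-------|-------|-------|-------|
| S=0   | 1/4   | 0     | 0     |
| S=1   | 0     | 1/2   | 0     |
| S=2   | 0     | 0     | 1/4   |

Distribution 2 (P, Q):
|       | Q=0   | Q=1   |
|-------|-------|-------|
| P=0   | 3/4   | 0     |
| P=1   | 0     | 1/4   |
Distribution 1 (S, T):
Marginal P(S) (row sums):
  P(S=0) = 1/4 + 0 + 0 = 1/4
  P(S=1) = 0 + 1/2 + 0 = 1/2
  P(S=2) = 0 + 0 + 1/4 = 1/4
Marginal P(T) (column sums):
  P(T=0) = 1/4 + 0 + 0 = 1/4
  P(T=1) = 0 + 1/2 + 0 = 1/2
  P(T=2) = 0 + 0 + 1/4 = 1/4

H(S) = -[(1/4)·log₂(1/4) + (1/2)·log₂(1/2) + (1/4)·log₂(1/4)]
  = 0.5000 + 0.5000 + 0.5000
  = 1.5000 bits
H(T) = -[(1/4)·log₂(1/4) + (1/2)·log₂(1/2) + (1/4)·log₂(1/4)]
  = 0.5000 + 0.5000 + 0.5000
  = 1.5000 bits
H(S,T) = -[(1/4)·log₂(1/4) + (1/2)·log₂(1/2) + (1/4)·log₂(1/4)]
  = 0.5000 + 0.5000 + 0.5000
  = 1.5000 bits

I(S;T) = H(S) + H(T) - H(S,T)
  = 1.5000 + 1.5000 - 1.5000
  = 1.5000 bits

Distribution 2 (P, Q):
Marginal P(P) (row sums):
  P(P=0) = 3/4 + 0 = 3/4
  P(P=1) = 0 + 1/4 = 1/4
Marginal P(Q) (column sums):
  P(Q=0) = 3/4 + 0 = 3/4
  P(Q=1) = 0 + 1/4 = 1/4

H(P) = -[(3/4)·log₂(3/4) + (1/4)·log₂(1/4)]
  = 0.3113 + 0.5000
  = 0.8113 bits
H(Q) = -[(3/4)·log₂(3/4) + (1/4)·log₂(1/4)]
  = 0.3113 + 0.5000
  = 0.8113 bits
H(P,Q) = -[(3/4)·log₂(3/4) + (1/4)·log₂(1/4)]
  = 0.3113 + 0.5000
  = 0.8113 bits

I(P;Q) = H(P) + H(Q) - H(P,Q)
  = 0.8113 + 0.8113 - 0.8113
  = 0.8113 bits

I(S;T) = 1.5000 bits > I(P;Q) = 0.8113 bits, so (S, T) has the higher mutual information (stronger dependence).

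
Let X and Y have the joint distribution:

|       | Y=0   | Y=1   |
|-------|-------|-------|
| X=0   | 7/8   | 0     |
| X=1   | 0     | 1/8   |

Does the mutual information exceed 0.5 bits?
Marginal P(X) (row sums):
  P(X=0) = 7/8 + 0 = 7/8
  P(X=1) = 0 + 1/8 = 1/8
Marginal P(Y) (column sums):
  P(Y=0) = 7/8 + 0 = 7/8
  P(Y=1) = 0 + 1/8 = 1/8

H(X) = -[(7/8)·log₂(7/8) + (1/8)·log₂(1/8)]
  = 0.1686 + 0.3750
  = 0.5436 bits
H(Y) = -[(7/8)·log₂(7/8) + (1/8)·log₂(1/8)]
  = 0.1686 + 0.3750
  = 0.5436 bits
H(X,Y) = -[(7/8)·log₂(7/8) + (1/8)·log₂(1/8)]
  = 0.1686 + 0.3750
  = 0.5436 bits

I(X;Y) = H(X) + H(Y) - H(X,Y)
  = 0.5436 + 0.5436 - 0.5436
  = 0.5436 bits

Yes. I(X;Y) = 0.5436 bits, which is > 0.5 bits.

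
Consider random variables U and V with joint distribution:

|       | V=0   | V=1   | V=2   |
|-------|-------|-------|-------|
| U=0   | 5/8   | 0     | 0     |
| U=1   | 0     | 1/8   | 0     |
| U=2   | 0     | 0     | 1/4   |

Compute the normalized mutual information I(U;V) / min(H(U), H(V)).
Marginal P(U) (row sums):
  P(U=0) = 5/8 + 0 + 0 = 5/8
  P(U=1) = 0 + 1/8 + 0 = 1/8
  P(U=2) = 0 + 0 + 1/4 = 1/4
Marginal P(V) (column sums):
  P(V=0) = 5/8 + 0 + 0 = 5/8
  P(V=1) = 0 + 1/8 + 0 = 1/8
  P(V=2) = 0 + 0 + 1/4 = 1/4

H(U) = -[(5/8)·log₂(5/8) + (1/8)·log₂(1/8) + (1/4)·log₂(1/4)]
  = 0.4238 + 0.3750 + 0.5000
  = 1.2988 bits
H(V) = -[(5/8)·log₂(5/8) + (1/8)·log₂(1/8) + (1/4)·log₂(1/4)]
  = 0.4238 + 0.3750 + 0.5000
  = 1.2988 bits
H(U,V) = -[(5/8)·log₂(5/8) + (1/8)·log₂(1/8) + (1/4)·log₂(1/4)]
  = 0.4238 + 0.3750 + 0.5000
  = 1.2988 bits

I(U;V) = H(U) + H(V) - H(U,V)
  = 1.2988 + 1.2988 - 1.2988
  = 1.2988 bits

min(H(U), H(V)) = min(1.2988, 1.2988) = 1.2988 bits
Normalized MI = 1.2988 / 1.2988 = 1.0000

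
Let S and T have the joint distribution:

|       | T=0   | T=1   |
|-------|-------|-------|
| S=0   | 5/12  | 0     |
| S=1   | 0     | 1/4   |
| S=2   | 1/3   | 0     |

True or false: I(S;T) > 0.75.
Marginal P(S) (row sums):
  P(S=0) = 5/12 + 0 = 5/12
  P(S=1) = 0 + 1/4 = 1/4
  P(S=2) = 1/3 + 0 = 1/3
Marginal P(T) (column sums):
  P(T=0) = 5/12 + 0 + 1/3 = 3/4
  P(T=1) = 0 + 1/4 + 0 = 1/4

H(S) = -[(5/12)·log₂(5/12) + (1/4)·log₂(1/4) + (1/3)·log₂(1/3)]
  = 0.5263 + 0.5000 + 0.5283
  = 1.5546 bits
H(T) = -[(3/4)·log₂(3/4) + (1/4)·log₂(1/4)]
  = 0.3113 + 0.5000
  = 0.8113 bits
H(S,T) = -[(5/12)·log₂(5/12) + (1/4)·log₂(1/4) + (1/3)·log₂(1/3)]
  = 0.5263 + 0.5000 + 0.5283
  = 1.5546 bits

I(S;T) = H(S) + H(T) - H(S,T)
  = 1.5546 + 0.8113 - 1.5546
  = 0.8113 bits

True. I(S;T) = 0.8113 bits, which is > 0.75 bits.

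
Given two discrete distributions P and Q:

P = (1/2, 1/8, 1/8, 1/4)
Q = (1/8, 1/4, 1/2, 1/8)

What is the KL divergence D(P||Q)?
D(P||Q) = Σ P(i) log₂(P(i)/Q(i))
  i=0: (1/2) × log₂((1/2)/(1/8)) = (1/2) × log₂(4) = 1.0000
  i=1: (1/8) × log₂((1/8)/(1/4)) = (1/8) × log₂(1/2) = -0.1250
  i=2: (1/8) × log₂((1/8)/(1/2)) = (1/8) × log₂(1/4) = -0.2500
  i=3: (1/4) × log₂((1/4)/(1/8)) = (1/4) × log₂(2) = 0.2500
D(P||Q) = 1.0000 - 0.1250 - 0.2500 + 0.2500
  = 0.8750 bits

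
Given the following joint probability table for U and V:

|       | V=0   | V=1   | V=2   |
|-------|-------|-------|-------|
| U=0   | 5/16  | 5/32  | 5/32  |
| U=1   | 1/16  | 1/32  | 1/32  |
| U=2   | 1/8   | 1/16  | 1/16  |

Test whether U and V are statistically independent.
Marginal P(U) (row sums):
  P(U=0) = 5/16 + 5/32 + 5/32 = 5/8
  P(U=1) = 1/16 + 1/32 + 1/32 = 1/8
  P(U=2) = 1/8 + 1/16 + 1/16 = 1/4
Marginal P(V) (column sums):
  P(V=0) = 5/16 + 1/16 + 1/8 = 1/2
  P(V=1) = 5/32 + 1/32 + 1/16 = 1/4
  P(V=2) = 5/32 + 1/32 + 1/16 = 1/4

U and V are independent iff P(U=i,V=j) = P(U=i)·P(V=j) for every cell.
  P(U=0)·P(V=0) = 5/8 × 1/2 = 5/16 = P(U=0,V=0) ✓
  P(U=0)·P(V=1) = 5/8 × 1/4 = 5/32 = P(U=0,V=1) ✓
  P(U=0)·P(V=2) = 5/8 × 1/4 = 5/32 = P(U=0,V=2) ✓
  P(U=1)·P(V=0) = 1/8 × 1/2 = 1/16 = P(U=1,V=0) ✓
  P(U=1)·P(V=1) = 1/8 × 1/4 = 1/32 = P(U=1,V=1) ✓
  P(U=1)·P(V=2) = 1/8 × 1/4 = 1/32 = P(U=1,V=2) ✓
  P(U=2)·P(V=0) = 1/4 × 1/2 = 1/8 = P(U=2,V=0) ✓
  P(U=2)·P(V=1) = 1/4 × 1/4 = 1/16 = P(U=2,V=1) ✓
  P(U=2)·P(V=2) = 1/4 × 1/4 = 1/16 = P(U=2,V=2) ✓

Yes, U and V are independent: every cell factors, so I(U;V) = 0 bits.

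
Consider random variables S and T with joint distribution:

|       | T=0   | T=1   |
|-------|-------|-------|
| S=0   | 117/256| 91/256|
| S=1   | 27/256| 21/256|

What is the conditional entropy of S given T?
Marginal P(T) (column sums):
  P(T=0) = 117/256 + 27/256 = 9/16
  P(T=1) = 91/256 + 21/256 = 7/16

H(S|T) = -Σ P(S,T)·log₂ P(S|T), where P(S|T) = P(S,T) / P(T)
  (S=0,T=0): P(S|T) = (117/256)/(9/16) = 13/16;  -(117/256)·log₂(13/16) = 0.1369
  (S=0,T=1): P(S|T) = (91/256)/(7/16) = 13/16;  -(91/256)·log₂(13/16) = 0.1065
  (S=1,T=0): P(S|T) = (27/256)/(9/16) = 3/16;  -(27/256)·log₂(3/16) = 0.2547
  (S=1,T=1): P(S|T) = (21/256)/(7/16) = 3/16;  -(21/256)·log₂(3/16) = 0.1981
H(S|T) = 0.1369 + 0.1065 + 0.2547 + 0.1981
  = 0.6962 bits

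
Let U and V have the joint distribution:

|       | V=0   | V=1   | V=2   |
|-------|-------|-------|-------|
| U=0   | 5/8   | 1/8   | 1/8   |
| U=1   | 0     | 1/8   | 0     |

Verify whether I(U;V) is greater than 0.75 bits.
Marginal P(U) (row sums):
  P(U=0) = 5/8 + 1/8 + 1/8 = 7/8
  P(U=1) = 0 + 1/8 + 0 = 1/8
Marginal P(V) (column sums):
  P(V=0) = 5/8 + 0 = 5/8
  P(V=1) = 1/8 + 1/8 = 1/4
  P(V=2) = 1/8 + 0 = 1/8

H(U) = -[(7/8)·log₂(7/8) + (1/8)·log₂(1/8)]
  = 0.1686 + 0.3750
  = 0.5436 bits
H(V) = -[(5/8)·log₂(5/8) + (1/4)·log₂(1/4) + (1/8)·log₂(1/8)]
  = 0.4238 + 0.5000 + 0.3750
  = 1.2988 bits
H(U,V) = -[(5/8)·log₂(5/8) + (1/8)·log₂(1/8) + (1/8)·log₂(1/8) + (1/8)·log₂(1/8)]
  = 0.4238 + 0.3750 + 0.3750 + 0.3750
  = 1.5488 bits

I(U;V) = H(U) + H(V) - H(U,V)
  = 0.5436 + 1.2988 - 1.5488
  = 0.2936 bits

No. I(U;V) = 0.2936 bits, which is ≤ 0.75 bits.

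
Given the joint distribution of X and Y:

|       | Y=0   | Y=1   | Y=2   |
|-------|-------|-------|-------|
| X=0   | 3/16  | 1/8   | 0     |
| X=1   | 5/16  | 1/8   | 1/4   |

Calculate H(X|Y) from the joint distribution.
Marginal P(Y) (column sums):
  P(Y=0) = 3/16 + 5/16 = 1/2
  P(Y=1) = 1/8 + 1/8 = 1/4
  P(Y=2) = 0 + 1/4 = 1/4

H(X|Y) = -Σ P(X,Y)·log₂ P(X|Y), where P(X|Y) = P(X,Y) / P(Y)
  (cells with P(X,Y) = 0 contribute 0)
  (X=0,Y=0): P(X|Y) = (3/16)/(1/2) = 3/8;  -(3/16)·log₂(3/8) = 0.2653
  (X=0,Y=1): P(X|Y) = (1/8)/(1/4) = 1/2;  -(1/8)·log₂(1/2) = 0.1250
  (X=1,Y=0): P(X|Y) = (5/16)/(1/2) = 5/8;  -(5/16)·log₂(5/8) = 0.2119
  (X=1,Y=1): P(X|Y) = (1/8)/(1/4) = 1/2;  -(1/8)·log₂(1/2) = 0.1250
  (X=1,Y=2): P(X|Y) = (1/4)/(1/4) = 1;  -(1/4)·log₂(1) = 0.0000
H(X|Y) = 0.2653 + 0.1250 + 0.2119 + 0.1250 + 0.0000
  = 0.7272 bits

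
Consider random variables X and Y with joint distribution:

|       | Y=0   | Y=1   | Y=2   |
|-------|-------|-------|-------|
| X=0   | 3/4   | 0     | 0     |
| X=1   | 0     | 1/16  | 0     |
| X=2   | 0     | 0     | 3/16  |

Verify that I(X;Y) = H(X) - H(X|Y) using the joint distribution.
Left side, from I(X;Y) = H(X) + H(Y) - H(X,Y):
Marginal P(X) (row sums):
  P(X=0) = 3/4 + 0 + 0 = 3/4
  P(X=1) = 0 + 1/16 + 0 = 1/16
  P(X=2) = 0 + 0 + 3/16 = 3/16
Marginal P(Y) (column sums):
  P(Y=0) = 3/4 + 0 + 0 = 3/4
  P(Y=1) = 0 + 1/16 + 0 = 1/16
  P(Y=2) = 0 + 0 + 3/16 = 3/16

H(X) = -[(3/4)·log₂(3/4) + (1/16)·log₂(1/16) + (3/16)·log₂(3/16)]
  = 0.3113 + 0.2500 + 0.4528
  = 1.0141 bits
H(Y) = -[(3/4)·log₂(3/4) + (1/16)·log₂(1/16) + (3/16)·log₂(3/16)]
  = 0.3113 + 0.2500 + 0.4528
  = 1.0141 bits
H(X,Y) = -[(3/4)·log₂(3/4) + (1/16)·log₂(1/16) + (3/16)·log₂(3/16)]
  = 0.3113 + 0.2500 + 0.4528
  = 1.0141 bits

I(X;Y) = H(X) + H(Y) - H(X,Y)
  = 1.0141 + 1.0141 - 1.0141
  = 1.0141 bits

Right side, with H(X|Y) computed directly from the conditional probabilities:
H(X|Y) = -Σ P(X,Y)·log₂ P(X|Y), where P(X|Y) = P(X,Y) / P(Y)
  (cells with P(X,Y) = 0 contribute 0)
  (X=0,Y=0): P(X|Y) = (3/4)/(3/4) = 1;  -(3/4)·log₂(1) = 0.0000
  (X=1,Y=1): P(X|Y) = (1/16)/(1/16) = 1;  -(1/16)·log₂(1) = 0.0000
  (X=2,Y=2): P(X|Y) = (3/16)/(3/16) = 1;  -(3/16)·log₂(1) = 0.0000
H(X|Y) = 0.0000 + 0.0000 + 0.0000
  = 0.0000 bits
H(X) - H(X|Y) = 1.0141 - 0.0000 = 1.0141 bits

Both sides equal 1.0141 bits, so I(X;Y) = H(X) - H(X|Y) ✓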